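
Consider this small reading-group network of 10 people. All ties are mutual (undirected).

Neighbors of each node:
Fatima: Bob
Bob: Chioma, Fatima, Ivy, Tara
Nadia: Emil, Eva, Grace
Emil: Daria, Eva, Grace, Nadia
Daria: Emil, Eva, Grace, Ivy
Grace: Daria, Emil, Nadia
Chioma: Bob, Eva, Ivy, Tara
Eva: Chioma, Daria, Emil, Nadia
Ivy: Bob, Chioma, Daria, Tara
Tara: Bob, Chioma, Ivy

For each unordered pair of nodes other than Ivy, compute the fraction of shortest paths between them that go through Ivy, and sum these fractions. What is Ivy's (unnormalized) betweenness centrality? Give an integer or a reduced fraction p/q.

33/4

Pairs whose geodesics pass through Ivy — Emil–Fatima: 1/2; Emil–Tara: 1/2; Emil–Bob: 1/2; Grace–Fatima: 1; Grace–Tara: 1; Grace–Chioma: 1/4; Grace–Bob: 1; Daria–Fatima: 1; Daria–Tara: 1; Daria–Chioma: 1/2; Daria–Bob: 1.
All other pairs contribute 0.
Summing the contributions gives betweenness(Ivy) = 33/4.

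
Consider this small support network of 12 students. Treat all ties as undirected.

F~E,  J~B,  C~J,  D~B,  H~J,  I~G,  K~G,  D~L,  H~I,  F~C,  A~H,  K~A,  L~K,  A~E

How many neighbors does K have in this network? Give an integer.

3

K is directly tied to A, G, and L. That is 3 neighbors, so the degree of K is 3.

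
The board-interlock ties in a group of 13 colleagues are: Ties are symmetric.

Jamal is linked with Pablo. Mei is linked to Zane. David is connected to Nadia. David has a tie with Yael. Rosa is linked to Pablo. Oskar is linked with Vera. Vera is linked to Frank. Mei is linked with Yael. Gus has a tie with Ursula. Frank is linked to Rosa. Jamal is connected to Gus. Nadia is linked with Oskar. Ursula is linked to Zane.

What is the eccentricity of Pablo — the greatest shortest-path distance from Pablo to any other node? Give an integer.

Distances from Pablo: David:6, Frank:2, Gus:2, Jamal:1, Mei:5, Nadia:5, Oskar:4, Rosa:1, Ursula:3, Vera:3, Yael:6, Zane:4.
The largest is 6 (to David and Yael), so the eccentricity of Pablo is 6.

6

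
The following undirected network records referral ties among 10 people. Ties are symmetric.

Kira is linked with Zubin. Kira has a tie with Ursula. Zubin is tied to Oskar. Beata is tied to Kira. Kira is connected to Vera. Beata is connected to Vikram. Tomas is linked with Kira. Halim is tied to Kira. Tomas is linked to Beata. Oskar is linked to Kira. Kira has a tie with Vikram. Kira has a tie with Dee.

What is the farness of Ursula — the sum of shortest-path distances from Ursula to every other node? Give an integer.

Distances from Ursula: Beata:2, Dee:2, Halim:2, Kira:1, Oskar:2, Tomas:2, Vera:2, Vikram:2, Zubin:2.
Sum = 2 + 2 + 2 + 1 + 2 + 2 + 2 + 2 + 2 = 17.

17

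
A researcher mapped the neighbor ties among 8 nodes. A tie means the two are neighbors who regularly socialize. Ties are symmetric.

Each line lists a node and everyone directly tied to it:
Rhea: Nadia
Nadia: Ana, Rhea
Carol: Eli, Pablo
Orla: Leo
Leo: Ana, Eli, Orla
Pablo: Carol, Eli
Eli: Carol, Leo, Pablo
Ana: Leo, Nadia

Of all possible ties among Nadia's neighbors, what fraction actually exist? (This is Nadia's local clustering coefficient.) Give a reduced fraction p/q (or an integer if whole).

0

Nadia's neighbors: Ana and Rhea (k = 2).
Possible neighbor pairs: C(2,2) = 1. Edges among them: none → e = 0.
Clustering(Nadia) = 0/1.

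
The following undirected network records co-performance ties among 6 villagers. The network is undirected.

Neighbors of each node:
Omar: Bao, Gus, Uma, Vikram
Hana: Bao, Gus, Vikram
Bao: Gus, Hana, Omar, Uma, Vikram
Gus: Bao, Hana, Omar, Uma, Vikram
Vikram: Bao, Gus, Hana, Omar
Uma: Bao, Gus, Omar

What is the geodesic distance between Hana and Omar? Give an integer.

One shortest route is Hana – Vikram – Omar, which uses 2 edges, and Hana and Omar are not directly tied, so nothing shorter exists. So d(Hana,Omar) = 2.

2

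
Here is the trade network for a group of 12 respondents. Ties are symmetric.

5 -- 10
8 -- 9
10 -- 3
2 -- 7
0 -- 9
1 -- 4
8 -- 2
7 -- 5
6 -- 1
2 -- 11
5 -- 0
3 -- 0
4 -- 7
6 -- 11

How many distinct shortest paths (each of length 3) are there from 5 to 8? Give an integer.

The shortest distance is 3. The length-3 paths are: 5–7–2–8; 5–0–9–8.
That gives 2 distinct shortest paths.

2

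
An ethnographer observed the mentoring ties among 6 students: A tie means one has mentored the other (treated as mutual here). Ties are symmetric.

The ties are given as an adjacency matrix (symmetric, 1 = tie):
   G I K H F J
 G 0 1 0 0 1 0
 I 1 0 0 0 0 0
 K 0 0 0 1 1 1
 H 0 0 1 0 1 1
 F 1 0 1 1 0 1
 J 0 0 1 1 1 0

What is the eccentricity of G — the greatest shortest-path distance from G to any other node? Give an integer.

Distances from G: F:1, H:2, I:1, J:2, K:2.
The largest is 2 (to K, H, and J), so the eccentricity of G is 2.

2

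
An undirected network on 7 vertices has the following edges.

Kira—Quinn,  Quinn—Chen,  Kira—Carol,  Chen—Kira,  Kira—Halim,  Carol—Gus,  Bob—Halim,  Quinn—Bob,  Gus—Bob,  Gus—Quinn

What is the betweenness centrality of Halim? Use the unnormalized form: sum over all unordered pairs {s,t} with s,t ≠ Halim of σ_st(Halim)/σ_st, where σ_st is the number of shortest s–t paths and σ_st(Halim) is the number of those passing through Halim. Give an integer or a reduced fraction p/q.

Pairs whose geodesics pass through Halim — Bob–Kira: 1/2.
All other pairs contribute 0.
Summing the contributions gives betweenness(Halim) = 1/2.

1/2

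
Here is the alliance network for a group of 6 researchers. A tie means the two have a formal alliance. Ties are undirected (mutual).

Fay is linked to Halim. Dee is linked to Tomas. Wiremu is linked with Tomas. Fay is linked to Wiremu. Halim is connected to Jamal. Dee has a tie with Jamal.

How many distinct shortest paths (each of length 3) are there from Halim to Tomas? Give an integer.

2

The shortest distance is 3. The length-3 paths are: Halim–Jamal–Dee–Tomas; Halim–Fay–Wiremu–Tomas.
That gives 2 distinct shortest paths.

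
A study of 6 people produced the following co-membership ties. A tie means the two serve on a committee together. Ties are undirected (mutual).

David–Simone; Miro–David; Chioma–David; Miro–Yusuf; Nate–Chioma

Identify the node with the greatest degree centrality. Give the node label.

David

Degrees — Chioma:2, David:3, Miro:2, Nate:1, Simone:1, Yusuf:1.
The maximum is 3, attained only by David.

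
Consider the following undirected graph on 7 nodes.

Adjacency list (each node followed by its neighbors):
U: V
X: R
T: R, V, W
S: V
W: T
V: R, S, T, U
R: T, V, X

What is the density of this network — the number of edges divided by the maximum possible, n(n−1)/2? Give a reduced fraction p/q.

1/3

There are 7 edges and 7 nodes, so the maximum possible is C(7,2) = 21.
Density = 7/21 = 1/3.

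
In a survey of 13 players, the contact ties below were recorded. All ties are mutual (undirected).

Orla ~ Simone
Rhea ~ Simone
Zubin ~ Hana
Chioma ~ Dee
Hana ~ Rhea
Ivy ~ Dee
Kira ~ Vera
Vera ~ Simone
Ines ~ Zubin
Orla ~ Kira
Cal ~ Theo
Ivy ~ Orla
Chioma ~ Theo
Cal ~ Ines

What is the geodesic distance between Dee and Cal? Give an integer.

One shortest route is Dee – Chioma – Theo – Cal, which uses 3 edges, and at distance 2 from Dee we only reach {Orla, Theo}, which does not include Cal. So d(Dee,Cal) = 3.

3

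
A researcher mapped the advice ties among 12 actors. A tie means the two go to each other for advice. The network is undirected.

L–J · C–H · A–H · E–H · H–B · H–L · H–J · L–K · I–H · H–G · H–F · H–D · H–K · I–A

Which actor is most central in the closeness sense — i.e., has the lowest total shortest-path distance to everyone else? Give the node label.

H

Farness (sum of distances to all others) for each node — A:20, B:21, C:21, D:21, E:21, F:21, G:21, H:11, I:20, J:20, K:20, L:19.
The smallest farness is 11, for H, so H has the highest closeness.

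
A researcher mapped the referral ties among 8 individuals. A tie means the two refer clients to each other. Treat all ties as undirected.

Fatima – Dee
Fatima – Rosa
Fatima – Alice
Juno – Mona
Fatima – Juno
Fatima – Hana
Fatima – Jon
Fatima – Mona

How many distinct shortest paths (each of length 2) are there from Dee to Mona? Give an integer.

1

The shortest distance is 2, and the only length-2 path is Dee–Fatima–Mona. So there is exactly 1 shortest path.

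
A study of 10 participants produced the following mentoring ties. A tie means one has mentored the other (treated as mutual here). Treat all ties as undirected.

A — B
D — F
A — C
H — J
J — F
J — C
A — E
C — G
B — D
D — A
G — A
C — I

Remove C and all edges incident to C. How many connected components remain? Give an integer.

2

Without C, the remaining ties split the others into: {A, B, D, E, F, G, H, J}; {I}.
That's 2 separate components.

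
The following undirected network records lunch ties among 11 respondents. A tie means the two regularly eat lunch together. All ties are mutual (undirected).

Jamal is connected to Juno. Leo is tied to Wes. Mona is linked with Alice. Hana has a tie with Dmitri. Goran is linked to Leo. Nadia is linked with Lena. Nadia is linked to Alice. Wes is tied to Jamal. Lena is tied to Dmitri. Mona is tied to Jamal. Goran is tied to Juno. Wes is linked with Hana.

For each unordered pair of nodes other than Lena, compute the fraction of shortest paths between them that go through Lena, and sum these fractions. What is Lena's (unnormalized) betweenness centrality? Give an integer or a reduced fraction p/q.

5

Pairs whose geodesics pass through Lena — Alice–Dmitri: 1; Alice–Hana: 1/2; Nadia–Dmitri: 1; Nadia–Hana: 1; Nadia–Wes: 1/2; Nadia–Leo: 1/2; Dmitri–Mona: 1/2.
All other pairs contribute 0.
Summing the contributions gives betweenness(Lena) = 5.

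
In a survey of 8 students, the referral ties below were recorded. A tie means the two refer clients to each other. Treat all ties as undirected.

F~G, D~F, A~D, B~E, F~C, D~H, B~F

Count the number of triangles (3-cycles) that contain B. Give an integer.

0

B's neighbors are E and F, but none of them are tied to each other, so no triangle contains B.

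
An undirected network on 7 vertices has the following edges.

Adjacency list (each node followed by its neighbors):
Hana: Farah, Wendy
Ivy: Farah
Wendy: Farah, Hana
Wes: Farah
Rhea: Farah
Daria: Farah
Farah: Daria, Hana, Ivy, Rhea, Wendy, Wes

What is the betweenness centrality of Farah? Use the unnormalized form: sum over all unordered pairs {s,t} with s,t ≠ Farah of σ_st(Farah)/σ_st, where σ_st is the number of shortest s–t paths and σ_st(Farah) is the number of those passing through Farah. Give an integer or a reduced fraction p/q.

Pairs whose geodesics pass through Farah — Wes–Daria: 1; Wes–Rhea: 1; Wes–Wendy: 1; Wes–Ivy: 1; Wes–Hana: 1; Daria–Rhea: 1; Daria–Wendy: 1; Daria–Ivy: 1; Daria–Hana: 1; Rhea–Wendy: 1; Rhea–Ivy: 1; Rhea–Hana: 1; Wendy–Ivy: 1; Ivy–Hana: 1.
All other pairs contribute 0.
Summing the contributions gives betweenness(Farah) = 14.

14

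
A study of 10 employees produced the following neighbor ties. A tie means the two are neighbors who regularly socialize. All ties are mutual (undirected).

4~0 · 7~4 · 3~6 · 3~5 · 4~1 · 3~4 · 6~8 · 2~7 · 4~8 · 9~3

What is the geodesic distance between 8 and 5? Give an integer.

3

One shortest route is 8 – 6 – 3 – 5, which uses 3 edges, and at distance 2 from 8 we only reach {0, 1, 3, 7}, which does not include 5. So d(8,5) = 3.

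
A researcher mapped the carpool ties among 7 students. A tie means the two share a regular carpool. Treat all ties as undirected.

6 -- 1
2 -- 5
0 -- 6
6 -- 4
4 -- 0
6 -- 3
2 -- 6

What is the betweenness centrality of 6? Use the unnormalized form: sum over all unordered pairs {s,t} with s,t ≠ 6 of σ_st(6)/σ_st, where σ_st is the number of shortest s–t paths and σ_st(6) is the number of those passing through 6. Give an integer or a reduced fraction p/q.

Pairs whose geodesics pass through 6 — 1–5: 1; 1–2: 1; 1–4: 1; 1–0: 1; 1–3: 1; 5–4: 1; 5–0: 1; 5–3: 1; 2–4: 1; 2–0: 1; 2–3: 1; 4–3: 1; 0–3: 1.
All other pairs contribute 0.
Summing the contributions gives betweenness(6) = 13.

13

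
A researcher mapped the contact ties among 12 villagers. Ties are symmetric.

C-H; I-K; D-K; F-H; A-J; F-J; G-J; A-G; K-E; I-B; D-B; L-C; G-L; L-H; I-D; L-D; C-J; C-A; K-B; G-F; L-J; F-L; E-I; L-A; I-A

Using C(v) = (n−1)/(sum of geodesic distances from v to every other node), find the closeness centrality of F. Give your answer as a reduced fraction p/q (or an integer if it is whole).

11/23

Distances from F: A:2, B:3, C:2, D:2, E:4, G:1, H:1, I:3, J:1, K:3, L:1. Sum = 23.
n = 12, so closeness = 11/23.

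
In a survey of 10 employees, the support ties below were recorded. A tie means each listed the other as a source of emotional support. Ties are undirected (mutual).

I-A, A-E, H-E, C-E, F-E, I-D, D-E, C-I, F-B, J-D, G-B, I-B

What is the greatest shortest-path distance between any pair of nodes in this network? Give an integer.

Eccentricity of each node (its greatest distance to any other): A:3, B:3, C:3, D:3, E:3, F:3, G:4, H:4, I:3, J:4.
The maximum eccentricity is 4, realized for instance by the pair H–G via H – E – F – B – G. So the diameter is 4.

4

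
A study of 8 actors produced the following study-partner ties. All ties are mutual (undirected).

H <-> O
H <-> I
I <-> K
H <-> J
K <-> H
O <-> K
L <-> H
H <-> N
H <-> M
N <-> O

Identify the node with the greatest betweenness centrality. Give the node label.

Unnormalized betweenness of each node: H:17, I:0, J:0, K:1/2, L:0, M:0, N:0, O:1/2.
H has the largest value, 17, making it the main broker — the node through which the most shortest paths run.

H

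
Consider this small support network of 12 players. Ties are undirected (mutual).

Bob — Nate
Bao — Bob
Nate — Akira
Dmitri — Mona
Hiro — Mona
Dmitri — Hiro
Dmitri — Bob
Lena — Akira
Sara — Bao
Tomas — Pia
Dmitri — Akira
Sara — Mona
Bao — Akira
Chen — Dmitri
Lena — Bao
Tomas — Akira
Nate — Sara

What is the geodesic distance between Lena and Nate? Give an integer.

2

One shortest route is Lena – Akira – Nate, which uses 2 edges, and Lena and Nate are not directly tied, so nothing shorter exists. So d(Lena,Nate) = 2.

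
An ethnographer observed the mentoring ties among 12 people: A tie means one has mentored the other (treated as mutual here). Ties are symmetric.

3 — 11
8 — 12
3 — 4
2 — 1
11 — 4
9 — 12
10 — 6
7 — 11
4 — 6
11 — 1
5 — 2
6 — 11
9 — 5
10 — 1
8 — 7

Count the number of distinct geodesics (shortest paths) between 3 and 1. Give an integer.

The shortest distance is 2, and the only length-2 path is 3–11–1. So there is exactly 1 shortest path.

1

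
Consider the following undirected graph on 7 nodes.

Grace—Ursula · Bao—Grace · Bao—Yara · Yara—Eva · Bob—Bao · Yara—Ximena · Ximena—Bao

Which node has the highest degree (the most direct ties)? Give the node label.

Degrees — Bao:4, Bob:1, Eva:1, Grace:2, Ursula:1, Ximena:2, Yara:3.
The maximum is 4, attained only by Bao.

Bao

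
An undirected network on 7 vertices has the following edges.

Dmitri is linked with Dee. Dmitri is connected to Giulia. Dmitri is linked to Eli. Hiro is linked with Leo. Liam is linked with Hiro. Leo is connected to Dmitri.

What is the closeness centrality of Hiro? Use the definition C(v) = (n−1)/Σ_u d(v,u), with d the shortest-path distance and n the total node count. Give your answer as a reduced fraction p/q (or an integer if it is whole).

Distances from Hiro: Dee:3, Dmitri:2, Eli:3, Giulia:3, Leo:1, Liam:1. Sum = 13.
n = 7, so closeness = 6/13.

6/13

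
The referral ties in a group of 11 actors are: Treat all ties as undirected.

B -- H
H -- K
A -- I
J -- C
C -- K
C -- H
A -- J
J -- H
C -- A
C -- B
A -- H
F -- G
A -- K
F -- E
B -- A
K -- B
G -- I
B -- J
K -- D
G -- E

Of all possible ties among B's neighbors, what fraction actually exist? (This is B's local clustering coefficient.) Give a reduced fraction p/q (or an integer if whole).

9/10

B's neighbors: A, C, H, J, and K (k = 5).
Possible neighbor pairs: C(5,2) = 10. Edges among them: A–C, A–H, A–J, A–K, C–H, C–J, C–K, H–J, H–K → e = 9.
Clustering(B) = 9/10.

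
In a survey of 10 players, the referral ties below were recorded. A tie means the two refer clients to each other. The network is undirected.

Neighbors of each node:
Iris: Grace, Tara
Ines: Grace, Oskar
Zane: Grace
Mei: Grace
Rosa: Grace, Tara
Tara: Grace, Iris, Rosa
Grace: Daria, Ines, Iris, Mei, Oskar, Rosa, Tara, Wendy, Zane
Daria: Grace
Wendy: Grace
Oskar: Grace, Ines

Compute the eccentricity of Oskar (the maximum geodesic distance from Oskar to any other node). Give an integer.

2

Distances from Oskar: Daria:2, Grace:1, Ines:1, Iris:2, Mei:2, Rosa:2, Tara:2, Wendy:2, Zane:2.
The largest is 2 (to Mei, Zane, Daria, Tara, Rosa, Iris, and Wendy), so the eccentricity of Oskar is 2.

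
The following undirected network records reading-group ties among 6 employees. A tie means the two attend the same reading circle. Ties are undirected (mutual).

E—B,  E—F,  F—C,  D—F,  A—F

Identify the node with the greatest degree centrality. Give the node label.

F

Degrees — A:1, B:1, C:1, D:1, E:2, F:4.
The maximum is 4, attained only by F.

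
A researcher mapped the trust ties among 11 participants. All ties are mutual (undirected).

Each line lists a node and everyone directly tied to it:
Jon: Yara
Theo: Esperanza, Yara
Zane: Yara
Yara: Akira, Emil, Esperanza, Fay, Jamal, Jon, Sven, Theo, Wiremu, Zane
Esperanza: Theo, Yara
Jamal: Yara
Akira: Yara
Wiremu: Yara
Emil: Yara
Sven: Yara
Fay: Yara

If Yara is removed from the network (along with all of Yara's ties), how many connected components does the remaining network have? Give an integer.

9

Without Yara, the remaining ties split the others into: {Jon}; {Zane}; {Sven}; {Esperanza, Theo}; {Fay}; {Akira}; {Jamal}; {Emil}; {Wiremu}.
That's 9 separate components.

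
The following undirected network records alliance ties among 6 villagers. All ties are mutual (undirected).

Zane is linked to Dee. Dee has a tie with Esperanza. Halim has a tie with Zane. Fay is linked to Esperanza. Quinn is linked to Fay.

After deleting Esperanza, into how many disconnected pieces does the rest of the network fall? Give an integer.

Without Esperanza, the remaining ties split the others into: {Dee, Halim, Zane}; {Fay, Quinn}.
That's 2 separate components.

2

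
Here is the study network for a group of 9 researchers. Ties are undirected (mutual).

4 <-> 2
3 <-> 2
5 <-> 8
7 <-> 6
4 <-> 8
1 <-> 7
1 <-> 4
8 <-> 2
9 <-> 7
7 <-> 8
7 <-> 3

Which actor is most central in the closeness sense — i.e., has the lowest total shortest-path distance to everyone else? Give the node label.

7

Farness (sum of distances to all others) for each node — 1:15, 2:15, 3:15, 4:15, 5:19, 6:18, 7:11, 8:12, 9:18.
The smallest farness is 11, for 7, so 7 has the highest closeness.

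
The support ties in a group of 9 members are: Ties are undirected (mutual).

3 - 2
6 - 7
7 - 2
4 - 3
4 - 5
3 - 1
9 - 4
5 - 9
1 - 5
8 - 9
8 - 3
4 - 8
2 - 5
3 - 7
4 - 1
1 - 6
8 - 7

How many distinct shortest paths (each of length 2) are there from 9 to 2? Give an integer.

1

The shortest distance is 2, and the only length-2 path is 9–5–2. So there is exactly 1 shortest path.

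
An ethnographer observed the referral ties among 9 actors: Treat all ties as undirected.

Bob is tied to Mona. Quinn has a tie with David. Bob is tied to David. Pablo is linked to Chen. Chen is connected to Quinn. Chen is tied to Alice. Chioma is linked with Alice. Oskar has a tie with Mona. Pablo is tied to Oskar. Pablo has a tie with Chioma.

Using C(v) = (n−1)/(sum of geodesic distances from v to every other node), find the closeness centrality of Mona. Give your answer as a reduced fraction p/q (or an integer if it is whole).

8/19

Distances from Mona: Alice:4, Bob:1, Chen:3, Chioma:3, David:2, Oskar:1, Pablo:2, Quinn:3. Sum = 19.
n = 9, so closeness = 8/19.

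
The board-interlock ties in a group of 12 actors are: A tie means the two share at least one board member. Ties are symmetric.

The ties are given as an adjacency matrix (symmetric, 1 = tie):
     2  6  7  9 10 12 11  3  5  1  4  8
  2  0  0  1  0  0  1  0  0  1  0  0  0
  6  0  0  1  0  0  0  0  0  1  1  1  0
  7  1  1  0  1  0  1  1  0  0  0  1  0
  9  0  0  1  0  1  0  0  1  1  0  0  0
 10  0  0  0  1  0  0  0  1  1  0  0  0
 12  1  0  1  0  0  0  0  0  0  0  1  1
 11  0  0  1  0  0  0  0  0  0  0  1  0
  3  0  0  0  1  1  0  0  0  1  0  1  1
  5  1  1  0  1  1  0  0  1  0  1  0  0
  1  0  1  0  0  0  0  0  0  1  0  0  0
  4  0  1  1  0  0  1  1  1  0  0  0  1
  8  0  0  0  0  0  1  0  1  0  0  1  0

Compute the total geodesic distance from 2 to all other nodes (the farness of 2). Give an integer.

Distances from 2: 1:2, 3:2, 4:2, 5:1, 6:2, 7:1, 8:2, 9:2, 10:2, 11:2, 12:1.
Sum = 2 + 2 + 2 + 1 + 2 + 1 + 2 + 2 + 2 + 2 + 1 = 19.

19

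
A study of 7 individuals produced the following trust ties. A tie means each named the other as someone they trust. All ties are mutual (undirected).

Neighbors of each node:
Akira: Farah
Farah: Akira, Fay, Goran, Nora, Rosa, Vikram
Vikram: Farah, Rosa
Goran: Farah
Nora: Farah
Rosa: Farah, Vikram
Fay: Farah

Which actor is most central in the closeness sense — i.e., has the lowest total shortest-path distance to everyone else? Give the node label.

Farness (sum of distances to all others) for each node — Akira:11, Farah:6, Fay:11, Goran:11, Nora:11, Rosa:10, Vikram:10.
The smallest farness is 6, for Farah, so Farah has the highest closeness.

Farah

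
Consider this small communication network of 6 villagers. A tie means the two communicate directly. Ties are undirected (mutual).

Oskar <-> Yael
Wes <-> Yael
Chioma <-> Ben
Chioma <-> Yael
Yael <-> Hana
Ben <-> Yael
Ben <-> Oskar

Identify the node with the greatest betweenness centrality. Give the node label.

Yael

Unnormalized betweenness of each node: Ben:1/2, Chioma:0, Hana:0, Oskar:0, Wes:0, Yael:15/2.
Yael has the largest value, 15/2, making it the main broker — the node through which the most shortest paths run.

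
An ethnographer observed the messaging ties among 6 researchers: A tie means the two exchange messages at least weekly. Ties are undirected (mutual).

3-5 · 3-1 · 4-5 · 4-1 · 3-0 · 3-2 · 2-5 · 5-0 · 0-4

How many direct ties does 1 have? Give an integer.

1 is directly tied to 3 and 4. That is 2 neighbors, so the degree of 1 is 2.

2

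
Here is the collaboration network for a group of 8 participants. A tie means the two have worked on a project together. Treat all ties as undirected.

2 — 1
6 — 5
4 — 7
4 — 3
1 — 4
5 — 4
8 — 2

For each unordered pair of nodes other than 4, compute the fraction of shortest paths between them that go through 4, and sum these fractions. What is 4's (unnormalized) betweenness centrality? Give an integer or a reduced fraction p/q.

Pairs whose geodesics pass through 4 — 3–1: 1; 3–6: 1; 3–7: 1; 3–5: 1; 3–8: 1; 3–2: 1; 1–6: 1; 1–7: 1; 1–5: 1; 6–7: 1; 6–8: 1; 6–2: 1; 7–5: 1; 7–8: 1 … (+3 more pairs).
All other pairs contribute 0.
Summing the contributions gives betweenness(4) = 17.

17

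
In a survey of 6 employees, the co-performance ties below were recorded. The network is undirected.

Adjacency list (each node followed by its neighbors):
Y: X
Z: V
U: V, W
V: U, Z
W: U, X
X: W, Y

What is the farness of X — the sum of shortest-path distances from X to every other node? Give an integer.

11

Distances from X: U:2, V:3, W:1, Y:1, Z:4.
Sum = 2 + 3 + 1 + 1 + 4 = 11.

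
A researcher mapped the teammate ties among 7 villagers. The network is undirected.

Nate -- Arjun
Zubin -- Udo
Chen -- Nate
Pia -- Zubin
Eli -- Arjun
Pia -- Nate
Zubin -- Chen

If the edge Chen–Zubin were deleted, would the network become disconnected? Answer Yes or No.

Even without that edge, Chen still reaches Zubin via Chen – Nate – Pia – Zubin, so the network stays connected. Not a bridge.

No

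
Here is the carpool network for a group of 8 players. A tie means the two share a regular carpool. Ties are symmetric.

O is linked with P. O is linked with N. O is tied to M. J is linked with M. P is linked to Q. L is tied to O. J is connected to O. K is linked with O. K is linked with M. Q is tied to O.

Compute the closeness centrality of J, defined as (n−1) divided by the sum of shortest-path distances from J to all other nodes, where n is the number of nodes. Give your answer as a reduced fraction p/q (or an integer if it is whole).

7/12

Distances from J: K:2, L:2, M:1, N:2, O:1, P:2, Q:2. Sum = 12.
n = 8, so closeness = 7/12.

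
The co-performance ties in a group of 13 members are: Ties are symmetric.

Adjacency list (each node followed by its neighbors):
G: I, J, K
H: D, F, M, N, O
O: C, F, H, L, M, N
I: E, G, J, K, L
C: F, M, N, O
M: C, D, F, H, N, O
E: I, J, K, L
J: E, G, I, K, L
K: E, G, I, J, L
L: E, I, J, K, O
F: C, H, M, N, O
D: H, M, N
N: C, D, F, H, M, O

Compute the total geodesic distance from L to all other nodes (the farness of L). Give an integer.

20

Distances from L: C:2, D:3, E:1, F:2, G:2, H:2, I:1, J:1, K:1, M:2, N:2, O:1.
Sum = 2 + 3 + 1 + 2 + 2 + 2 + 1 + 1 + 1 + 2 + 2 + 1 = 20.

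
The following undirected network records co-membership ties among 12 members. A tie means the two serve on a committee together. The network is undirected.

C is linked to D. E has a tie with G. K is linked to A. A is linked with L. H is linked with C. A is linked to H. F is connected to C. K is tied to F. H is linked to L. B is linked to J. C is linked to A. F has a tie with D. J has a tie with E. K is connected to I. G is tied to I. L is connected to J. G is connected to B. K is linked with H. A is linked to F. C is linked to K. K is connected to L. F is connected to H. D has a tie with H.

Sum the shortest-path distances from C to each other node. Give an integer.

Distances from C: A:1, B:4, D:1, E:4, F:1, G:3, H:1, I:2, J:3, K:1, L:2.
Sum = 1 + 4 + 1 + 4 + 1 + 3 + 1 + 2 + 3 + 1 + 2 = 23.

23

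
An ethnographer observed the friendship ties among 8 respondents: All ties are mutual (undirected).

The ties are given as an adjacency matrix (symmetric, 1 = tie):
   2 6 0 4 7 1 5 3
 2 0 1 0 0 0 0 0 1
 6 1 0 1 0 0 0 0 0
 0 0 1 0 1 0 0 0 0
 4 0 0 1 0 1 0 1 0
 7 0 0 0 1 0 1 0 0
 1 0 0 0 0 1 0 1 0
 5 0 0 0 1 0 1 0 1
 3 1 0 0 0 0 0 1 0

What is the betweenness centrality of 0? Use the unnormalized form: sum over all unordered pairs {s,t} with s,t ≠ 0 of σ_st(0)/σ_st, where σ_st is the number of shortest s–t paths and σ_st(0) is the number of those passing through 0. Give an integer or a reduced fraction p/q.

4

Pairs whose geodesics pass through 0 — 2–4: 1/2; 2–7: 1/3; 6–4: 1; 6–7: 1; 6–1: 2/3; 6–5: 1/2.
All other pairs contribute 0.
Summing the contributions gives betweenness(0) = 4.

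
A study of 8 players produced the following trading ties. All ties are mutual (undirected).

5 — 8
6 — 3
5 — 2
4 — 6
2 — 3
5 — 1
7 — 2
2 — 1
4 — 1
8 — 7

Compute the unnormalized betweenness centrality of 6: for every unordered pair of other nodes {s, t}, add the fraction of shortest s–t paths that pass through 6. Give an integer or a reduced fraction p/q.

Pairs whose geodesics pass through 6 — 4–3: 1.
All other pairs contribute 0.
Summing the contributions gives betweenness(6) = 1.

1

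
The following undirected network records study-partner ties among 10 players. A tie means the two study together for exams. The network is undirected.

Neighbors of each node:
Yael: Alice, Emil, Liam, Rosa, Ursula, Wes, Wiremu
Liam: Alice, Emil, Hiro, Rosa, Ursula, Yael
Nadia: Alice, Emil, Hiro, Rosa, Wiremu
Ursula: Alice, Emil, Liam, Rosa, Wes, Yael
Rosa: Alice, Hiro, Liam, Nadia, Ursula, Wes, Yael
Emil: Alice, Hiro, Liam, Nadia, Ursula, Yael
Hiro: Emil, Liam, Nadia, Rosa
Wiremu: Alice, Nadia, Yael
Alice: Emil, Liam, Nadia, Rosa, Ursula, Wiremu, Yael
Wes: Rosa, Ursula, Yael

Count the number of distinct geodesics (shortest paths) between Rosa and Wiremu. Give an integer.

3

The shortest distance is 2. The length-2 paths are: Rosa–Yael–Wiremu; Rosa–Alice–Wiremu; Rosa–Nadia–Wiremu.
That gives 3 distinct shortest paths.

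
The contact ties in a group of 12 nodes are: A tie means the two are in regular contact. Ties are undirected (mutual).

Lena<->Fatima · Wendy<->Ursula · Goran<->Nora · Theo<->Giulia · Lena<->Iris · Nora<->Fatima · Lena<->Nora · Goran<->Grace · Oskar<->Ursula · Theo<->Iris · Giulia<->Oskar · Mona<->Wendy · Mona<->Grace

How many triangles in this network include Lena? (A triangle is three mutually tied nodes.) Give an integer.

1

Lena's neighbors: Fatima, Iris, and Nora.
Neighbor pairs that are themselves tied: Lena–Fatima–Nora. Each forms one triangle with Lena, for 1 in total.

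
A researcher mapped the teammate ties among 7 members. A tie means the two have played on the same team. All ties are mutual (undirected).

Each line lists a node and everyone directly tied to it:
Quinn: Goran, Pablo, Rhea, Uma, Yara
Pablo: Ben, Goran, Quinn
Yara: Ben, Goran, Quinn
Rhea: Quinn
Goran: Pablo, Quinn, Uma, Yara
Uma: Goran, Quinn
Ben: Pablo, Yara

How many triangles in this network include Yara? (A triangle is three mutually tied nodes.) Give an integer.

1

Yara's neighbors: Ben, Goran, and Quinn.
Neighbor pairs that are themselves tied: Yara–Goran–Quinn. Each forms one triangle with Yara, for 1 in total.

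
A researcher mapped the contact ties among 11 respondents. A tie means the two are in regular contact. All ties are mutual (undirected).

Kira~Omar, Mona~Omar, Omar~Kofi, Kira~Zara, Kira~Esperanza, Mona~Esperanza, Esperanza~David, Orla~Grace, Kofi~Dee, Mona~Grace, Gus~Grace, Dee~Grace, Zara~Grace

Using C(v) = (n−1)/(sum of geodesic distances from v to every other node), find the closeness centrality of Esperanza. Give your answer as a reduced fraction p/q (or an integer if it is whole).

10/21

Distances from Esperanza: David:1, Dee:3, Grace:2, Gus:3, Kira:1, Kofi:3, Mona:1, Omar:2, Orla:3, Zara:2. Sum = 21.
n = 11, so closeness = 10/21.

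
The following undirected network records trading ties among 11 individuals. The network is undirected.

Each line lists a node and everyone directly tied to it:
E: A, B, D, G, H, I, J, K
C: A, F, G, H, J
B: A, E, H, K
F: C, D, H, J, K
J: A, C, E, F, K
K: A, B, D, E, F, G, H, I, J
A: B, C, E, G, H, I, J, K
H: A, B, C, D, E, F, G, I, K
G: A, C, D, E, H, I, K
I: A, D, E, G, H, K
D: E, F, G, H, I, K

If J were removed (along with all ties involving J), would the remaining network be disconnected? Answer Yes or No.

No

Even without J, every remaining node can still reach every other (the residual graph is connected), so J is not a cut vertex.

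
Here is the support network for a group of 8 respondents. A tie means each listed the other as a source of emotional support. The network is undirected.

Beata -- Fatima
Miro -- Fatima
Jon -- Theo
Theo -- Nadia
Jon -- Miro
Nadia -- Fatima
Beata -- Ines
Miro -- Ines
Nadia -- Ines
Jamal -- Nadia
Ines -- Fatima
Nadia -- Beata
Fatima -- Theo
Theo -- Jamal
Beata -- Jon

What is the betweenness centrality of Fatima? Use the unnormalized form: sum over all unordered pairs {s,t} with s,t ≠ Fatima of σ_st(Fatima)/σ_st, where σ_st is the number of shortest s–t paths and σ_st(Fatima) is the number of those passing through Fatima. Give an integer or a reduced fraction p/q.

Pairs whose geodesics pass through Fatima — Jamal–Miro: 2/4; Nadia–Miro: 1/2; Ines–Theo: 1/2; Theo–Miro: 1/2; Theo–Beata: 1/3; Miro–Beata: 1/3.
All other pairs contribute 0.
Summing the contributions gives betweenness(Fatima) = 8/3.

8/3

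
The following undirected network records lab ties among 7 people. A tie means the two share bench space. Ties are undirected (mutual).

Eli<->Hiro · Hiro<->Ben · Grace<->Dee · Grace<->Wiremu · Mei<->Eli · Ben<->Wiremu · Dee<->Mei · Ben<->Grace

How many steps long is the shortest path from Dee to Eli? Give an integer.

One shortest route is Dee – Mei – Eli, which uses 2 edges, and Dee and Eli are not directly tied, so nothing shorter exists. So d(Dee,Eli) = 2.

2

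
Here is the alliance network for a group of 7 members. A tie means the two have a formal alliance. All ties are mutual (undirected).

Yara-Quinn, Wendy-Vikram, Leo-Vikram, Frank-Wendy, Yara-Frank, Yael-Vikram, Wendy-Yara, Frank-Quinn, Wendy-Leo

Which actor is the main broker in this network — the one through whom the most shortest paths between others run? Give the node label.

Unnormalized betweenness of each node: Frank:2, Leo:0, Quinn:0, Vikram:5, Wendy:9, Yael:0, Yara:2.
Wendy has the largest value, 9, making it the main broker — the node through which the most shortest paths run.

Wendy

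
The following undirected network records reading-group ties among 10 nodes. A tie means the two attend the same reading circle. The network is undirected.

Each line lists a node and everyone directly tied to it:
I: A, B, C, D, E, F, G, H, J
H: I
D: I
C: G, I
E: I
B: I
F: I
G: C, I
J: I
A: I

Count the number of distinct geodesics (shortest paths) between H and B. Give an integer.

1

The shortest distance is 2, and the only length-2 path is H–I–B. So there is exactly 1 shortest path.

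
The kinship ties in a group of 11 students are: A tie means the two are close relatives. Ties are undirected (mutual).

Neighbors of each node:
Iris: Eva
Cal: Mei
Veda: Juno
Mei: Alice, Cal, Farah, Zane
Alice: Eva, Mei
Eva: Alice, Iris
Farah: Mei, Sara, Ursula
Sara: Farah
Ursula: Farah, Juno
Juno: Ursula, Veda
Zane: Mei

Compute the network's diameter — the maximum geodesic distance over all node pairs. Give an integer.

Eccentricity of each node (its greatest distance to any other): Alice:5, Cal:5, Eva:6, Farah:4, Iris:7, Juno:6, Mei:4, Sara:5, Ursula:5, Veda:7, Zane:5.
The maximum eccentricity is 7, realized for instance by the pair Veda–Iris via Veda – Juno – Ursula – Farah – Mei – Alice – Eva – Iris. So the diameter is 7.

7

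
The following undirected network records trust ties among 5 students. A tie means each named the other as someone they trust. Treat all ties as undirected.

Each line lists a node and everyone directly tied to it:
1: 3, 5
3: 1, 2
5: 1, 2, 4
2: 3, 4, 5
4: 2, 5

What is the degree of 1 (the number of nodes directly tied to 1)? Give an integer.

1 is directly tied to 3 and 5. That is 2 neighbors, so the degree of 1 is 2.

2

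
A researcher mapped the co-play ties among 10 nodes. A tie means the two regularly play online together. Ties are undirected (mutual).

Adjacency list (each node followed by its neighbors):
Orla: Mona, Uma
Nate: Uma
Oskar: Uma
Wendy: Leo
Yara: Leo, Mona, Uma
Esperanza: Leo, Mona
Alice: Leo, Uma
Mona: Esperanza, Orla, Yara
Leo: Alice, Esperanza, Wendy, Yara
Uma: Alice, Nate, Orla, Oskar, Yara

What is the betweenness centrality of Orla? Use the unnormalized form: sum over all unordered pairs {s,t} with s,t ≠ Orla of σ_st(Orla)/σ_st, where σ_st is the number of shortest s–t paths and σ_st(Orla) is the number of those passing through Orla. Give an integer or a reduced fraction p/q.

5/2

Pairs whose geodesics pass through Orla — Esperanza–Uma: 1/4; Esperanza–Nate: 1/4; Esperanza–Oskar: 1/4; Uma–Mona: 1/2; Alice–Mona: 1/4; Nate–Mona: 1/2; Oskar–Mona: 1/2.
All other pairs contribute 0.
Summing the contributions gives betweenness(Orla) = 5/2.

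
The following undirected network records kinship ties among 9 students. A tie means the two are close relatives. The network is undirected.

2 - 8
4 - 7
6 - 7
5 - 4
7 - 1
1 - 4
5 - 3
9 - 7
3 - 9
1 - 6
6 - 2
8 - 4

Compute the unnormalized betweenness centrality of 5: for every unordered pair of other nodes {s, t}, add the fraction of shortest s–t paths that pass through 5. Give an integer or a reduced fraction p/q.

Pairs whose geodesics pass through 5 — 1–3: 1/2; 2–3: 1/2; 8–3: 1; 4–3: 1.
All other pairs contribute 0.
Summing the contributions gives betweenness(5) = 3.

3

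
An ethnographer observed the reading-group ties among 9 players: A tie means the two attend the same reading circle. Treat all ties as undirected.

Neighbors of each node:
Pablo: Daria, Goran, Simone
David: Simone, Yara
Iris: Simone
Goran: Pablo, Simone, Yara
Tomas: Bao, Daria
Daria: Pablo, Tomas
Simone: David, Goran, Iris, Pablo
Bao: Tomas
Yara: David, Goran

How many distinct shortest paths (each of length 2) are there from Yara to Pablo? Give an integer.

1

The shortest distance is 2, and the only length-2 path is Yara–Goran–Pablo. So there is exactly 1 shortest path.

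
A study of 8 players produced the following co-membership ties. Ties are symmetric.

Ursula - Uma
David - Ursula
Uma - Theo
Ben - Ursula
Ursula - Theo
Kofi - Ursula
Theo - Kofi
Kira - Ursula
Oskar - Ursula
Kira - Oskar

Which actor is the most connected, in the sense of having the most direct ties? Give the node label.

Ursula

Degrees — Ben:1, David:1, Kira:2, Kofi:2, Oskar:2, Theo:3, Uma:2, Ursula:7.
The maximum is 7, attained only by Ursula.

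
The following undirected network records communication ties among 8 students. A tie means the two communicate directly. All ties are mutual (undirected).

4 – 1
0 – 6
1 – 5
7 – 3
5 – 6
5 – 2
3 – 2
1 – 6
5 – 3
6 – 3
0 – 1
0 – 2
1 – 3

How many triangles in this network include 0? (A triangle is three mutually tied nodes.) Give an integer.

1

0's neighbors: 1, 2, and 6.
Neighbor pairs that are themselves tied: 0–1–6. Each forms one triangle with 0, for 1 in total.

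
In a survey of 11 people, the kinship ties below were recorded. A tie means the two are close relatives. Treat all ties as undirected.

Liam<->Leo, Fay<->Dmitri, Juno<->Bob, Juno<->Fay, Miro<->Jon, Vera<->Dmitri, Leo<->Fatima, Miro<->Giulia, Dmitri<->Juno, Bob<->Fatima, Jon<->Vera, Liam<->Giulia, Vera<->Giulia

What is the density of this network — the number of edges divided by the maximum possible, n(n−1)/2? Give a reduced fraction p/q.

13/55

There are 13 edges and 11 nodes, so the maximum possible is C(11,2) = 55.
Density = 13/55.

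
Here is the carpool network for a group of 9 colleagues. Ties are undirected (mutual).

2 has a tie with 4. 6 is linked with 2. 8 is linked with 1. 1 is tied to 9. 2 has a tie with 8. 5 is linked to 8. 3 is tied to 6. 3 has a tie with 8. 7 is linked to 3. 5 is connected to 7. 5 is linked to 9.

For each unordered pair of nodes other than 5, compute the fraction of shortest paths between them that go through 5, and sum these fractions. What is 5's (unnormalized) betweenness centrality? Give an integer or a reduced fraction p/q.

28/5

Pairs whose geodesics pass through 5 — 3–9: 2/3; 9–2: 1/2; 9–8: 1/2; 9–4: 1/2; 9–6: 3/5; 9–7: 1; 2–7: 1/3; 8–7: 1/2; 4–7: 1/3; 7–1: 2/3.
All other pairs contribute 0.
Summing the contributions gives betweenness(5) = 28/5.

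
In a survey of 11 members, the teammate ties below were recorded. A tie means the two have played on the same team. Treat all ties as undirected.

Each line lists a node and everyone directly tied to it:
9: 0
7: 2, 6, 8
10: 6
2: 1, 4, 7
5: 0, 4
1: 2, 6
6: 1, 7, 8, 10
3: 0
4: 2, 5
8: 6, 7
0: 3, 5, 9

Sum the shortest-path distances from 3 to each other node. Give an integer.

Distances from 3: 0:1, 1:5, 2:4, 4:3, 5:2, 6:6, 7:5, 8:6, 9:2, 10:7.
Sum = 1 + 5 + 4 + 3 + 2 + 6 + 5 + 6 + 2 + 7 = 41.

41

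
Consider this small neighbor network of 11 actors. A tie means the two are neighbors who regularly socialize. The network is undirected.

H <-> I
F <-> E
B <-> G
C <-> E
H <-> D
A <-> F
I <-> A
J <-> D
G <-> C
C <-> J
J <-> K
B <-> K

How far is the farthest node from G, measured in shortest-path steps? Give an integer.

5

Distances from G: A:4, B:1, C:1, D:3, E:2, F:3, H:4, I:5, J:2, K:2.
The largest is 5 (to I), so the eccentricity of G is 5.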